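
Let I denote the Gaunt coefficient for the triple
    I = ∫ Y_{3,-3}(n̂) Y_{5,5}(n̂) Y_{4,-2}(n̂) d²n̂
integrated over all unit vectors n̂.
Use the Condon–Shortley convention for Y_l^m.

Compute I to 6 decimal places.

Checks pass: Σm=0; 12 even; l₃=4∈[2,8].
(2·3+1)(2·5+1)(2·4+1) = 693
Δ: 4! 2! 6! / 13! → 1/180180
sum: t=1:−1/576 t=2:+1/144 t=3:−1/576 = 1/288
3j²(3 5 4; 0 0 0) = Δ·Π!·Σ² = 20/1001  (sign +1)
sum: t=4:+1/34560 = 1/34560
3j²(3 5 4; -3 5 -2) = Δ·Π!·Σ² = 5/286  (sign +1)
combine: 4πI² = 693·20/1001·5/286 = 450/1859
take √, sign +1: I = 0.13879110

0.138791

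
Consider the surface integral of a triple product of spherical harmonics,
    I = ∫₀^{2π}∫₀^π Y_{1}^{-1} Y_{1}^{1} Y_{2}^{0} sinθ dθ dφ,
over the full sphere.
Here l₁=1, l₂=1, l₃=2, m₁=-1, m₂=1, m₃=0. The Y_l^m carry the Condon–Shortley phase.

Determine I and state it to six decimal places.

0.126157

Checks pass: Σm=0; 4 even; l₃=2∈[0,2].
(2·1+1)(2·1+1)(2·2+1) = 45
Δ: 0! 2! 2! / 5! → 1/30
sum: t=0:+1/1 = 1/1
3j²(1 1 2; 0 0 0) = Δ·Π!·Σ² = 2/15  (sign +1)
sum: t=0:+1/4 = 1/4
3j²(1 1 2; -1 1 0) = Δ·Π!·Σ² = 1/30  (sign +1)
combine: 4πI² = 45·2/15·1/30 = 1/5
take √, sign +1: I = 0.12615663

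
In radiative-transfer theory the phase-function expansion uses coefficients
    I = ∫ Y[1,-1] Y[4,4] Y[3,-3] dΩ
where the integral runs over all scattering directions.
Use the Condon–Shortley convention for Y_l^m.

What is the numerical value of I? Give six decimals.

0.325735

m-sum 0 ✓  L=8 even ✓  3≤3≤5 ✓
Π(2lᵢ+1) = 3×9×7 = 189
triangle coeff Δ(1,4,3) = 1/252
Σ_t [1,1]: t=1:−1/36 = -1/36
(3j)²=4/63 [(1 4 3; 0 0 0)], sign=+1
Σ_t [2,2]: t=2:+1/1440 = 1/1440
(3j)²=1/9 [(1 4 3; -1 4 -3)], sign=+1
⇒ 4πI² = 4/3
I = (+1)√(4/3/(4π)) = 0.32573501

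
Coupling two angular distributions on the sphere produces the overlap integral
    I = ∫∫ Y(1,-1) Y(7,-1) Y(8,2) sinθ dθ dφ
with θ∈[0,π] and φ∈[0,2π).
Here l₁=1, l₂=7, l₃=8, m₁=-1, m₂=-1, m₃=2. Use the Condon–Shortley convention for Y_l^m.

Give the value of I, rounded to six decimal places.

Rules hold: Σm=0, L=16 even, 6≤8≤8.
N = 3·15·17 = 765
Δ = 0!·2!·14!/17! = 1/2040
Racah Σ t=0..0: t=0:+1/25401600 = 1/25401600
⇒ 3j(1 7 8; 0 0 0)² = 8/255, sgn +1
Racah Σ t=0..0: t=0:+1/58060800 = 1/58060800
⇒ 3j(1 7 8; -1 -1 2)² = 3/136, sgn +1
4πI² = N·(3j₀)²·(3jₘ)² = 9/17
I = +1·√(0.529412/4π) = 0.20525411

0.205254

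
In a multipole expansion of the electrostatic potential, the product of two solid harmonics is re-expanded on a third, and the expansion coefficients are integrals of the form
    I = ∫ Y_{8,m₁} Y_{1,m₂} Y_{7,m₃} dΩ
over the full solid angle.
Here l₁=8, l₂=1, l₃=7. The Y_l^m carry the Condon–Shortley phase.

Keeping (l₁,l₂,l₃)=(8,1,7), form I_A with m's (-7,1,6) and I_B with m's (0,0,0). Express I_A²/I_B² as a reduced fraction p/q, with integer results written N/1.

Same 8,1,7: normalisation and zero-m 3j drop out of the ratio.
A: Δ: 2! 14! 0! / 17! → 1/2040; sum: t=2:+1/12454041600 = 1/12454041600; 3j²(8 1 7; -7 1 6) = Δ·Π!·Σ² = 7/136  (sign -1)
B: Δ: 2! 14! 0! / 17! → 1/2040; sum: t=1:−1/25401600 = -1/25401600; 3j²(8 1 7; 0 0 0) = Δ·Π!·Σ² = 8/255  (sign +1)
I_A²/I_B² = (7/136)/(8/255) = 105/64

105/64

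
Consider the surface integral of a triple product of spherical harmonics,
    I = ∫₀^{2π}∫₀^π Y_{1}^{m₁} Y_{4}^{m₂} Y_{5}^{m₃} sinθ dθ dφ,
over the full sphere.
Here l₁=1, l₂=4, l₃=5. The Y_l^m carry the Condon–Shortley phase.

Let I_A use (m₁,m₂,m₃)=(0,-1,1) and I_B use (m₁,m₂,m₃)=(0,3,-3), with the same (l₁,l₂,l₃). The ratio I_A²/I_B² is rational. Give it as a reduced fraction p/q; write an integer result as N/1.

Shared (l₁,l₂,l₃)=(1,4,5): N and (l;000)² cancel in I_A²/I_B².
A: Δ = 0!·2!·8!/11! = 1/495; Racah Σ t=0..0: t=0:+1/720 = 1/720; ⇒ 3j(1 4 5; 0 -1 1)² = 8/165, sgn +1
B: Δ = 0!·2!·8!/11! = 1/495; Racah Σ t=0..0: t=0:+1/5040 = 1/5040; ⇒ 3j(1 4 5; 0 3 -3)² = 16/495, sgn +1
I_A²/I_B² = (8/165)/(16/495) = 3/2

3/2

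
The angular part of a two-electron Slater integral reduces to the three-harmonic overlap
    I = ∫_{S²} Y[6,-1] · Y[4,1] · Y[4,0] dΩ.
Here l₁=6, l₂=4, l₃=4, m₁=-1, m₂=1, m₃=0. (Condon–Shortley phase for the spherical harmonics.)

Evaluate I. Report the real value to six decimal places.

-0.103072

m-sum 0 ✓  L=14 even ✓  2≤4≤10 ✓
Π(2lᵢ+1) = 13×9×9 = 1053
triangle coeff Δ(6,4,4) = 1/1261260
Σ_t [2,4]: t=2:+1/4608 t=3:−1/1296 t=4:+1/4608 = -7/20736
(3j)²=20/1287 [(6 4 4; 0 0 0)], sign=-1
Σ_t [3,5]: t=3:−1/3456 t=4:+1/1728 t=5:−1/11520 = 7/34560
(3j)²=7/858 [(6 4 4; -1 1 0)], sign=+1
⇒ 4πI² = 210/1573
I = (-1)√(210/1573/(4π)) = -0.10307192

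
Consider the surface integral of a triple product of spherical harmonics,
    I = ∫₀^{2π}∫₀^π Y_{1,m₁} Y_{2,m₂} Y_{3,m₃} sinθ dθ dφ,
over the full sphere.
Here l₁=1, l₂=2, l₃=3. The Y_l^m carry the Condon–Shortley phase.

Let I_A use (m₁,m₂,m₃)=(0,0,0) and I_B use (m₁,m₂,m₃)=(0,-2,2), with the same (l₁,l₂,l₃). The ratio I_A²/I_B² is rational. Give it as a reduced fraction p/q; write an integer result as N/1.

Shared (l₁,l₂,l₃)=(1,2,3): N and (l;000)² cancel in I_A²/I_B².
A: Δ = 0!·2!·4!/7! = 1/105; Racah Σ t=0..0: t=0:+1/4 = 1/4; ⇒ 3j(1 2 3; 0 0 0)² = 3/35, sgn -1
B: Δ = 0!·2!·4!/7! = 1/105; Racah Σ t=0..0: t=0:+1/24 = 1/24; ⇒ 3j(1 2 3; 0 -2 2)² = 1/21, sgn -1
I_A²/I_B² = (3/35)/(1/21) = 9/5

9/5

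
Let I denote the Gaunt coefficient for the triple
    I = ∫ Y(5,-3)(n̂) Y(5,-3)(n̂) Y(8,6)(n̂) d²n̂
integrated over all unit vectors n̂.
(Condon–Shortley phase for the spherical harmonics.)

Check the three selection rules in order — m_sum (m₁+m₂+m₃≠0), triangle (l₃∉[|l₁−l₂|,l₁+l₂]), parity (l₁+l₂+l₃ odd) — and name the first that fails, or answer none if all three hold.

azimuthal sum: -3 − 3 + 6 = 0  ✓
0 ≤ 8 ≤ 10 (triangle on l)  ✓
L = 5 + 5 + 8 = 18 (even)  ✓

none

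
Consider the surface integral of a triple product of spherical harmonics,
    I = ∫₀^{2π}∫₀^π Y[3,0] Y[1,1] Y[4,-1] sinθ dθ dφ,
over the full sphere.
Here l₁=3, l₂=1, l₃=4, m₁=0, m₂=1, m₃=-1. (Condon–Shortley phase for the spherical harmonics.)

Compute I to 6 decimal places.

Rules hold: Σm=0, L=8 even, 2≤4≤4.
N = 7·3·9 = 189
Δ = 0!·6!·2!/9! = 1/252
Racah Σ t=0..0: t=0:+1/36 = 1/36
⇒ 3j(3 1 4; 0 0 0)² = 4/63, sgn +1
Racah Σ t=0..0: t=0:+1/72 = 1/72
⇒ 3j(3 1 4; 0 1 -1)² = 5/126, sgn -1
4πI² = N·(3j₀)²·(3jₘ)² = 10/21
I = -1·√(0.47619/4π) = -0.19466390

-0.194664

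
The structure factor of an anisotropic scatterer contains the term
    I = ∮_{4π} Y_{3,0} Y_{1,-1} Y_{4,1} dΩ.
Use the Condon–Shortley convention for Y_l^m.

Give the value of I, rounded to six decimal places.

-0.194664

Rules hold: Σm=0, L=8 even, 2≤4≤4.
N = 7·3·9 = 189
Δ = 0!·6!·2!/9! = 1/252
Racah Σ t=0..0: t=0:+1/36 = 1/36
⇒ 3j(3 1 4; 0 0 0)² = 4/63, sgn +1
Racah Σ t=0..0: t=0:+1/72 = 1/72
⇒ 3j(3 1 4; 0 -1 1)² = 5/126, sgn -1
4πI² = N·(3j₀)²·(3jₘ)² = 10/21
I = -1·√(0.47619/4π) = -0.19466390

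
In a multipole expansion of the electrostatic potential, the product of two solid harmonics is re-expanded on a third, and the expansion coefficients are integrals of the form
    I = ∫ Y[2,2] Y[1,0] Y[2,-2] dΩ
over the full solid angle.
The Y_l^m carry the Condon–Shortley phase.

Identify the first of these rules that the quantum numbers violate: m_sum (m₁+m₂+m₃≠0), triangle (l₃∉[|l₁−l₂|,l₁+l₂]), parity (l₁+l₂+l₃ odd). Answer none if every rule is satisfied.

parity

azimuthal sum: 2 + 0 − 2 = 0  ✓
1 ≤ 2 ≤ 3 (triangle on l)  ✓
L = 2 + 1 + 2 = 5 (odd)  ✗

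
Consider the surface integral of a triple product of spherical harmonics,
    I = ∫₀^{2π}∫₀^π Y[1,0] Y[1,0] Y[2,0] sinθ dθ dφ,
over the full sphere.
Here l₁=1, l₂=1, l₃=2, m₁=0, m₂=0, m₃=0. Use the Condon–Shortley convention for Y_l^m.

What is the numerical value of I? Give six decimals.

Rules hold: Σm=0, L=4 even, 0≤2≤2.
N = 3·3·5 = 45
Δ = 0!·2!·2!/5! = 1/30
Racah Σ t=0..0: t=0:+1/1 = 1/1
⇒ 3j(1 1 2; 0 0 0)² = 2/15, sgn +1
(m-triple is (0,0,0) — same symbol as above.)
4πI² = N·(3j₀)²·(3jₘ)² = 4/5
I = +1·√(0.8/4π) = 0.25231325

0.252313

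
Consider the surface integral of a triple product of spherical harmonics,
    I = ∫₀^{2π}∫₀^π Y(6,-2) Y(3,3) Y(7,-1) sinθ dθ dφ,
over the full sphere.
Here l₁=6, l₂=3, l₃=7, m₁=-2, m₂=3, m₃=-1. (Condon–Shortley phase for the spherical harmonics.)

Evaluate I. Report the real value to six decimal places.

0.147021

m-sum 0 ✓  L=16 even ✓  3≤7≤9 ✓
Π(2lᵢ+1) = 13×7×15 = 1365
triangle coeff Δ(6,3,7) = 1/2042040
Σ_t [0,2]: t=0:+1/207360 t=1:−1/57600 t=2:+1/207360 = -1/129600
(3j)²=168/12155 [(6 3 7; 0 0 0)], sign=+1
Σ_t [2,2]: t=2:+1/829440 = 1/829440
(3j)²=35/2431 [(6 3 7; -2 3 -1)], sign=+1
⇒ 4πI² = 123480/454597
I = (+1)√(123480/454597/(4π)) = 0.14702124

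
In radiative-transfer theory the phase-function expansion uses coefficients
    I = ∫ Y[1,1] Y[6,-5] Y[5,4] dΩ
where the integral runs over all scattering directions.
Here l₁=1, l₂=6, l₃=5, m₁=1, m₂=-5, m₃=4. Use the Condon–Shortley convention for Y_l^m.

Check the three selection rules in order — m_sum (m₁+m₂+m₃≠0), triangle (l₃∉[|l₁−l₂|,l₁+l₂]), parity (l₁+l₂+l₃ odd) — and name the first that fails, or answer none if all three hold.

none

m₁+m₂+m₃ = 1 − 5 + 4 = 0  ✓
triangle: |1−6|=5 ≤ l₃=5 ≤ 1+6=7  ✓
parity: l₁+l₂+l₃ = 12 is even  ✓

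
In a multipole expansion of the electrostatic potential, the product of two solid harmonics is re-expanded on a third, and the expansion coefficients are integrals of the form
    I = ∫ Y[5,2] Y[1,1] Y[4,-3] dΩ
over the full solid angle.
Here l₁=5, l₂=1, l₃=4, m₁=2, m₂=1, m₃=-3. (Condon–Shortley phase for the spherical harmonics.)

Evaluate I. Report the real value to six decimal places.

Checks pass: Σm=0; 10 even; l₃=4∈[4,6].
(2·5+1)(2·1+1)(2·4+1) = 297
Δ: 2! 8! 0! / 11! → 1/495
sum: t=1:−1/576 = -1/576
3j²(5 1 4; 0 0 0) = Δ·Π!·Σ² = 5/99  (sign -1)
sum: t=2:+1/10080 = 1/10080
3j²(5 1 4; 2 1 -3) = Δ·Π!·Σ² = 1/165  (sign -1)
combine: 4πI² = 297·5/99·1/165 = 1/11
take √, sign +1: I = 0.08505478

0.085055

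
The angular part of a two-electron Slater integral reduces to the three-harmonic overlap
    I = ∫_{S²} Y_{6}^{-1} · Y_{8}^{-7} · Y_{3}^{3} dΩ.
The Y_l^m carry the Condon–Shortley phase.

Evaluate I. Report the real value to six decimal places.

0.000000

m-sum = -1 − 7 + 3 = -5 ≠ 0 ⇒ I = 0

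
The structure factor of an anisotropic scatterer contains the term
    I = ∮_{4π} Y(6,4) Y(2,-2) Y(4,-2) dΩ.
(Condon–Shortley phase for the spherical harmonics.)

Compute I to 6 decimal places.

Rules hold: Σm=0, L=12 even, 4≤4≤8.
N = 13·5·9 = 585
Δ = 4!·8!·0!/13! = 1/6435
Racah Σ t=2..2: t=2:+1/2304 = 1/2304
⇒ 3j(6 2 4; 0 0 0)² = 5/143, sgn +1
Racah Σ t=0..0: t=0:+1/34560 = 1/34560
⇒ 3j(6 2 4; 4 -2 -2)² = 14/429, sgn +1
4πI² = N·(3j₀)²·(3jₘ)² = 1050/1573
I = +1·√(0.667514/4π) = 0.23047581

0.230476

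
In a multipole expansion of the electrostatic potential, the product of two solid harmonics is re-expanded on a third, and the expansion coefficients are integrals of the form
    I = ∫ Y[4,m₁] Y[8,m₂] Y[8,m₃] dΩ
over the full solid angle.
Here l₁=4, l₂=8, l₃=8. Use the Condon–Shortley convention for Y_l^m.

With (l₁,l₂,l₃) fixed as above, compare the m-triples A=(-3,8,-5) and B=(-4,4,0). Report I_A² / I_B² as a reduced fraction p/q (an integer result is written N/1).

Shared (l₁,l₂,l₃)=(4,8,8): N and (l;000)² cancel in I_A²/I_B².
A: Δ = 4!·4!·12!/21! = 1/185175900; Racah Σ t=4..4: t=4:+1/68976230400 = 1/68976230400; ⇒ 3j(4 8 8; -3 8 -5)² = 13/2907, sgn -1
B: Δ = 4!·4!·12!/21! = 1/185175900; Racah Σ t=4..4: t=4:+1/557383680 = 1/557383680; ⇒ 3j(4 8 8; -4 4 0)² = 55/4199, sgn +1
I_A²/I_B² = (13/2907)/(55/4199) = 169/495

169/495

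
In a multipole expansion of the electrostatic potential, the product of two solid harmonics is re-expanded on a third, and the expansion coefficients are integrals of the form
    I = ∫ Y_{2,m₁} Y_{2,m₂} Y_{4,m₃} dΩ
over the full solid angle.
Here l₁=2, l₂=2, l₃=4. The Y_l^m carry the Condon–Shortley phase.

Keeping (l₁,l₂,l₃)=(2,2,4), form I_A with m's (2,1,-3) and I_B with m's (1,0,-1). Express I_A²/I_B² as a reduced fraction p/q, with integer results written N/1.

7/6

Shared (l₁,l₂,l₃)=(2,2,4): N and (l;000)² cancel in I_A²/I_B².
A: Δ = 0!·4!·4!/9! = 1/630; Racah Σ t=0..0: t=0:+1/144 = 1/144; ⇒ 3j(2 2 4; 2 1 -3)² = 1/18, sgn -1
B: Δ = 0!·4!·4!/9! = 1/630; Racah Σ t=0..0: t=0:+1/24 = 1/24; ⇒ 3j(2 2 4; 1 0 -1)² = 1/21, sgn -1
I_A²/I_B² = (1/18)/(1/21) = 7/6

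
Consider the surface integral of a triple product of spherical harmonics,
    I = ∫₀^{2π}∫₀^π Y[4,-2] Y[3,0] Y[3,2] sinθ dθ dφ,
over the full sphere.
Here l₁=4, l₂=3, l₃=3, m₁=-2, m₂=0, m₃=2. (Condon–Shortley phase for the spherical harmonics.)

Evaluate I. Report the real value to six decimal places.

Rules hold: Σm=0, L=10 even, 1≤3≤7.
N = 9·7·7 = 441
Δ = 4!·4!·2!/11! = 1/34650
Racah Σ t=1..3: t=1:−1/72 t=2:+1/16 t=3:−1/72 = 5/144
⇒ 3j(4 3 3; 0 0 0)² = 2/77, sgn -1
Racah Σ t=2..3: t=2:+1/96 t=3:−1/72 = -1/288
⇒ 3j(4 3 3; -2 0 2)² = 1/462, sgn +1
4πI² = N·(3j₀)²·(3jₘ)² = 3/121
I = -1·√(0.0247934/4π) = -0.04441841

-0.044418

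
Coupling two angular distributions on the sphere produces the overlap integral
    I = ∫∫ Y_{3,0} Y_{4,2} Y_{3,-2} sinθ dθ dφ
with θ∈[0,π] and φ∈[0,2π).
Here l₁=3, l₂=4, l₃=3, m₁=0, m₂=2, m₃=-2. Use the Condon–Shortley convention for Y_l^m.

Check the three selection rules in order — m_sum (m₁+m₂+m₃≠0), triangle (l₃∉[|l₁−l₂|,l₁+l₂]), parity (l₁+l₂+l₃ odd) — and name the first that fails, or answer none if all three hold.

m₁+m₂+m₃ = 0 + 2 − 2 = 0  ✓
triangle: |3−4|=1 ≤ l₃=3 ≤ 3+4=7  ✓
parity: l₁+l₂+l₃ = 10 is even  ✓

none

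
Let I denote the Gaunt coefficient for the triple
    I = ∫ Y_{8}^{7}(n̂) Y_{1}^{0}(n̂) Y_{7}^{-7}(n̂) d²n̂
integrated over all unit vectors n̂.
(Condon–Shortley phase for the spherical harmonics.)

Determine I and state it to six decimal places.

-0.118504

Checks pass: Σm=0; 16 even; l₃=7∈[7,9].
(2·8+1)(2·1+1)(2·7+1) = 765
Δ: 2! 14! 0! / 17! → 1/2040
sum: t=1:−1/25401600 = -1/25401600
3j²(8 1 7; 0 0 0) = Δ·Π!·Σ² = 8/255  (sign +1)
sum: t=1:−1/87178291200 = -1/87178291200
3j²(8 1 7; 7 0 -7) = Δ·Π!·Σ² = 1/136  (sign -1)
combine: 4πI² = 765·8/255·1/136 = 3/17
take √, sign -1: I = -0.11850352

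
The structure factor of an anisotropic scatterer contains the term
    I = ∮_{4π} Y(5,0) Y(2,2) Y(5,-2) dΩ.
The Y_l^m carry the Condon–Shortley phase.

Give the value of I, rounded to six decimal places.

-0.191372

m-sum 0 ✓  L=12 even ✓  3≤5≤7 ✓
Π(2lᵢ+1) = 11×5×11 = 605
triangle coeff Δ(5,2,5) = 1/38610
Σ_t [0,2]: t=0:+1/2880 t=1:−1/576 t=2:+1/2880 = -1/960
(3j)²=10/429 [(5 2 5; 0 0 0)], sign=+1
Σ_t [2,2]: t=2:+1/2880 = 1/2880
(3j)²=14/429 [(5 2 5; 0 2 -2)], sign=-1
⇒ 4πI² = 700/1521
I = (-1)√(700/1521/(4π)) = -0.19137248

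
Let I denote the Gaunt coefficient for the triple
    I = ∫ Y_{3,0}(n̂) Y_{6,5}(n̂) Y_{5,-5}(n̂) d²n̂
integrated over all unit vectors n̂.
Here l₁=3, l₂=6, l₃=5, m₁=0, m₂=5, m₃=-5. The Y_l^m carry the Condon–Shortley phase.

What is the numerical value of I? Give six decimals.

m-sum 0 ✓  L=14 even ✓  3≤5≤9 ✓
Π(2lᵢ+1) = 7×13×11 = 1001
triangle coeff Δ(3,6,5) = 1/675675
Σ_t [1,3]: t=1:−1/8640 t=2:+1/2304 t=3:−1/8640 = 7/34560
(3j)²=7/429 [(3 6 5; 0 0 0)], sign=-1
Σ_t [3,3]: t=3:−1/483840 = -1/483840
(3j)²=3/91 [(3 6 5; 0 5 -5)], sign=-1
⇒ 4πI² = 7/13
I = (+1)√(7/13/(4π)) = 0.20700098

0.207001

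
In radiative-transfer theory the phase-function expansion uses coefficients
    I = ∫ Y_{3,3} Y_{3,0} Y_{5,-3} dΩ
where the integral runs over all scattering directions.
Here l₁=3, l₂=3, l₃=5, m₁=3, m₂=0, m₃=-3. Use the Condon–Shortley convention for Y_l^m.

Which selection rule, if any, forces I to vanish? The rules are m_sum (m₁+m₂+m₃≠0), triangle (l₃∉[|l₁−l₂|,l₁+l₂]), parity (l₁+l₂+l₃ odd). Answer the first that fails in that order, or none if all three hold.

parity

Σmᵢ = 0  ✓
l₃∈[|l₁−l₂|,l₁+l₂]=[0,6], have l₃=5  ✓
Σlᵢ = 11 ⇒ odd  ✗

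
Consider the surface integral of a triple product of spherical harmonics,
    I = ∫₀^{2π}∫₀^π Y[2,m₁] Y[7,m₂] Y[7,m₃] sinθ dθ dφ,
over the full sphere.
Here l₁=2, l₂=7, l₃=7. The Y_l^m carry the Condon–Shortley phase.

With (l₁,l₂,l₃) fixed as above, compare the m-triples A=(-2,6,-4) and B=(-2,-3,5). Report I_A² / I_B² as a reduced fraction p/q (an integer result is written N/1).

Shared (l₁,l₂,l₃)=(2,7,7): N and (l;000)² cancel in I_A²/I_B².
A: Δ = 2!·2!·12!/17! = 1/185640; Racah Σ t=2..2: t=2:+1/159667200 = 1/159667200; ⇒ 3j(2 7 7; -2 6 -4)² = 9/1190, sgn -1
B: Δ = 2!·2!·12!/17! = 1/185640; Racah Σ t=2..2: t=2:+1/29030400 = 1/29030400; ⇒ 3j(2 7 7; -2 -3 5)² = 99/7735, sgn +1
I_A²/I_B² = (9/1190)/(99/7735) = 13/22

13/22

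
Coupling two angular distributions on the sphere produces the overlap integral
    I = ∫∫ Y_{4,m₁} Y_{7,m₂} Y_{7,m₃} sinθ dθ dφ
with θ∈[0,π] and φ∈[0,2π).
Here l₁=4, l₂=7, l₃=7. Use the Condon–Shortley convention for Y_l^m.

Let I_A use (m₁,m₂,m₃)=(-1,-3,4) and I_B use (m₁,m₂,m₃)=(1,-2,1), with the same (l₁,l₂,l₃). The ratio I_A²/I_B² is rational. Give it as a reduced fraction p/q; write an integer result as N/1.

Shared (l₁,l₂,l₃)=(4,7,7): N and (l;000)² cancel in I_A²/I_B².
A: Δ = 4!·4!·10!/19! = 1/58198140; Racah Σ t=1..4: t=1:−1/4354560 t=2:+1/1935360 t=3:−1/8709120 t=4:+1/522547200 = 13/74649600; ⇒ 3j(4 7 7; -1 -3 4)² = 91/11628, sgn -1
B: Δ = 4!·4!·10!/19! = 1/58198140; Racah Σ t=0..3: t=0:+1/2073600 t=1:−1/414720 t=2:+1/725760 t=3:−1/11612160 = -37/58060800; ⇒ 3j(4 7 7; 1 -2 1)² = 4107/646646, sgn -1
I_A²/I_B² = (91/11628)/(4107/646646) = 91091/73926

91091/73926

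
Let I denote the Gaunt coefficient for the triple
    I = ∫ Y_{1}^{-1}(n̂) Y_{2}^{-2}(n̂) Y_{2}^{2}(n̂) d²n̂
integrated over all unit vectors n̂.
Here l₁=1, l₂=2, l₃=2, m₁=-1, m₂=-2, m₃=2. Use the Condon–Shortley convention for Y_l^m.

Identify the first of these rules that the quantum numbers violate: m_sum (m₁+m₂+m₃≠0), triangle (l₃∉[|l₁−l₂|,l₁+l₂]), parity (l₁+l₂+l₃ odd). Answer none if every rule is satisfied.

m₁+m₂+m₃ = -1 − 2 + 2 = -1  ✗
triangle: |1−2|=1 ≤ l₃=2 ≤ 1+2=3
parity: l₁+l₂+l₃ = 5 is odd

m_sum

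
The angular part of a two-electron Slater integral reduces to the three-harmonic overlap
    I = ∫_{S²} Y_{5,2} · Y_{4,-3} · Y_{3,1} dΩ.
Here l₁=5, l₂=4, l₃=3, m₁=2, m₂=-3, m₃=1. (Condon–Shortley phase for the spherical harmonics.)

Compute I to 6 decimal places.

-0.171363

m-sum 0 ✓  L=12 even ✓  1≤3≤9 ✓
Π(2lᵢ+1) = 11×9×7 = 693
triangle coeff Δ(5,4,3) = 1/180180
Σ_t [2,4]: t=2:+1/576 t=3:−1/144 t=4:+1/576 = -1/288
(3j)²=20/1001 [(5 4 3; 0 0 0)], sign=+1
Σ_t [0,1]: t=0:+1/4320 t=1:−1/960 = -7/8640
(3j)²=343/12870 [(5 4 3; 2 -3 1)], sign=-1
⇒ 4πI² = 686/1859
I = (-1)√(686/1859/(4π)) = -0.17136315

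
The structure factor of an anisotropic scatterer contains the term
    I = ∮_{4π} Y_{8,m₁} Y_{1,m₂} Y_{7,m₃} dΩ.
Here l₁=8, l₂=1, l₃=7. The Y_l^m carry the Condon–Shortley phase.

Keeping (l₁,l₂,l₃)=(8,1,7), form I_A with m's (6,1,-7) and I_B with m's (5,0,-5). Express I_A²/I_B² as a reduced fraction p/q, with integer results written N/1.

1/39

l's match ⇒ only the (l;m) 3-j factors differ between A and B.
A: triangle coeff Δ(8,1,7) = 1/2040; Σ_t [2,2]: t=2:+1/174356582400 = 1/174356582400; (3j)²=1/2040 [(8 1 7; 6 1 -7)], sign=+1
B: triangle coeff Δ(8,1,7) = 1/2040; Σ_t [1,1]: t=1:−1/958003200 = -1/958003200; (3j)²=13/680 [(8 1 7; 5 0 -5)], sign=-1
I_A²/I_B² = (1/2040)/(13/680) = 1/39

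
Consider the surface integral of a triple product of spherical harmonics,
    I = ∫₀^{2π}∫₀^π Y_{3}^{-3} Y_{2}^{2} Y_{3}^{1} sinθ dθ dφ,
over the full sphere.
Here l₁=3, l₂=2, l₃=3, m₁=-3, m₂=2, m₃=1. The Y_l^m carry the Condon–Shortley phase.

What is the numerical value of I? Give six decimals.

0.132981

m-sum 0 ✓  L=8 even ✓  1≤3≤5 ✓
Π(2lᵢ+1) = 7×5×7 = 245
triangle coeff Δ(3,2,3) = 1/3780
Σ_t [0,2]: t=0:+1/24 t=1:−1/4 t=2:+1/24 = -1/6
(3j)²=4/105 [(3 2 3; 0 0 0)], sign=+1
Σ_t [2,2]: t=2:+1/96 = 1/96
(3j)²=1/42 [(3 2 3; -3 2 1)], sign=+1
⇒ 4πI² = 2/9
I = (+1)√(2/9/(4π)) = 0.13298076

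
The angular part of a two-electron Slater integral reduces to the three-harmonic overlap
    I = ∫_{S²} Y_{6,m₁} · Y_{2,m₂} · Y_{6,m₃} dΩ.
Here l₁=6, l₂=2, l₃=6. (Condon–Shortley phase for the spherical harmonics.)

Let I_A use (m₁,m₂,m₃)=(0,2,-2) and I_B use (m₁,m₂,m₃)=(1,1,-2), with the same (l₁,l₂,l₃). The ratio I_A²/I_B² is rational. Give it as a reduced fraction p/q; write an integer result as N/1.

14/3

Shared (l₁,l₂,l₃)=(6,2,6): N and (l;000)² cancel in I_A²/I_B².
A: Δ = 2!·10!·2!/15! = 1/90090; Racah Σ t=2..2: t=2:+1/69120 = 1/69120; ⇒ 3j(6 2 6; 0 2 -2)² = 4/143, sgn +1
B: Δ = 2!·10!·2!/15! = 1/90090; Racah Σ t=1..2: t=1:−1/34560 t=2:+1/60480 = -1/80640; ⇒ 3j(6 2 6; 1 1 -2)² = 6/1001, sgn -1
I_A²/I_B² = (4/143)/(6/1001) = 14/3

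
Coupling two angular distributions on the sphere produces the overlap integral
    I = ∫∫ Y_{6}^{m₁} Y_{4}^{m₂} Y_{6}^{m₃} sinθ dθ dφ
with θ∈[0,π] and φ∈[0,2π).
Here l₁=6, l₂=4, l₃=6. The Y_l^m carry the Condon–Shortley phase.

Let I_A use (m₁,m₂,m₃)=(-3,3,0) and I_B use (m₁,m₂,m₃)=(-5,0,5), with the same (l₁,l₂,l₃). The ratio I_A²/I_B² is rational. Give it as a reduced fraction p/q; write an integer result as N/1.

147/121

l's match ⇒ only the (l;m) 3-j factors differ between A and B.
A: triangle coeff Δ(6,4,6) = 1/15315300; Σ_t [3,4]: t=3:−1/207360 t=4:+1/103680 = 1/207360; (3j)²=21/2431 [(6 4 6; -3 3 0)], sign=+1
B: triangle coeff Δ(6,4,6) = 1/15315300; Σ_t [3,4]: t=3:−1/1451520 t=4:+1/2903040 = -1/2903040; (3j)²=11/1547 [(6 4 6; -5 0 5)], sign=+1
I_A²/I_B² = (21/2431)/(11/1547) = 147/121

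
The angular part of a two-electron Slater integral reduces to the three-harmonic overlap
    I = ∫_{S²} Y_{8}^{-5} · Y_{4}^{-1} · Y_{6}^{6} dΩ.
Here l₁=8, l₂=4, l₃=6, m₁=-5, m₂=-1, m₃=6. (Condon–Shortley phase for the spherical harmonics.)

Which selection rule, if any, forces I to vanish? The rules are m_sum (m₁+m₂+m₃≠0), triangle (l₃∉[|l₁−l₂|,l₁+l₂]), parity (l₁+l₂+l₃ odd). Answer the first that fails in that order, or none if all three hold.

none

Σmᵢ = 0  ✓
l₃∈[|l₁−l₂|,l₁+l₂]=[4,12], have l₃=6  ✓
Σlᵢ = 18 ⇒ even  ✓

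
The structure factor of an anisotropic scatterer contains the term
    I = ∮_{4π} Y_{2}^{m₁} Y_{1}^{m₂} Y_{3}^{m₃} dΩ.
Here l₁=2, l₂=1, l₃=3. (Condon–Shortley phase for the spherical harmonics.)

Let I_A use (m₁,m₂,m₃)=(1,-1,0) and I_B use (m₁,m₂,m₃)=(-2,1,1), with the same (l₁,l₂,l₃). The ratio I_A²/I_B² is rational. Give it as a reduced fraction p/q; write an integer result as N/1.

3/1

l's match ⇒ only the (l;m) 3-j factors differ between A and B.
A: triangle coeff Δ(2,1,3) = 1/105; Σ_t [0,0]: t=0:+1/12 = 1/12; (3j)²=1/35 [(2 1 3; 1 -1 0)], sign=-1
B: triangle coeff Δ(2,1,3) = 1/105; Σ_t [0,0]: t=0:+1/48 = 1/48; (3j)²=1/105 [(2 1 3; -2 1 1)], sign=+1
I_A²/I_B² = (1/35)/(1/105) = 3/1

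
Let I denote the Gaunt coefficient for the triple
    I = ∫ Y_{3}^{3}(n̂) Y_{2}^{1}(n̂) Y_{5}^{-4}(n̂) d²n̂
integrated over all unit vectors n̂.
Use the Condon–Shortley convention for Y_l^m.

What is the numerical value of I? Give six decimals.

0.219610

Rules hold: Σm=0, L=10 even, 1≤5≤5.
N = 7·5·11 = 385
Δ = 0!·6!·4!/11! = 1/2310
Racah Σ t=0..0: t=0:+1/144 = 1/144
⇒ 3j(3 2 5; 0 0 0)² = 10/231, sgn -1
Racah Σ t=0..0: t=0:+1/4320 = 1/4320
⇒ 3j(3 2 5; 3 1 -4)² = 2/55, sgn -1
4πI² = N·(3j₀)²·(3jₘ)² = 20/33
I = +1·√(0.606061/4π) = 0.21961050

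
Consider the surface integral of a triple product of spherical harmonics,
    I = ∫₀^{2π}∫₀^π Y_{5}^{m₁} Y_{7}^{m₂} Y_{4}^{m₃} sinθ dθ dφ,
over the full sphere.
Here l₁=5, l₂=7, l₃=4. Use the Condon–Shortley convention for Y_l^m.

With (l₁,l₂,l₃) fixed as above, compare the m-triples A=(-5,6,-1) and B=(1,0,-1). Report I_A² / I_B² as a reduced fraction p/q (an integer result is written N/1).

Shared (l₁,l₂,l₃)=(5,7,4): N and (l;000)² cancel in I_A²/I_B².
A: Δ = 8!·2!·6!/17! = 1/6126120; Racah Σ t=8..8: t=8:+1/9676800 = 1/9676800; ⇒ 3j(5 7 4; -5 6 -1)² = 27/952, sgn -1
B: Δ = 8!·2!·6!/17! = 1/6126120; Racah Σ t=2..4: t=2:+1/345600 t=3:−1/34560 t=4:+1/41472 = -1/518400; ⇒ 3j(5 7 4; 1 0 -1)² = 7/36465, sgn +1
I_A²/I_B² = (27/952)/(7/36465) = 57915/392

57915/392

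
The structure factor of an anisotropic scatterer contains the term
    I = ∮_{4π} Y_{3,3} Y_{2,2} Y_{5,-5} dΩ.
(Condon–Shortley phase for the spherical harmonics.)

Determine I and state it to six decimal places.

Rules hold: Σm=0, L=10 even, 1≤5≤5.
N = 7·5·11 = 385
Δ = 0!·6!·4!/11! = 1/2310
Racah Σ t=0..0: t=0:+1/144 = 1/144
⇒ 3j(3 2 5; 0 0 0)² = 10/231, sgn -1
Racah Σ t=0..0: t=0:+1/17280 = 1/17280
⇒ 3j(3 2 5; 3 2 -5)² = 1/11, sgn +1
4πI² = N·(3j₀)²·(3jₘ)² = 50/33
I = -1·√(1.51515/4π) = -0.34723469

-0.347235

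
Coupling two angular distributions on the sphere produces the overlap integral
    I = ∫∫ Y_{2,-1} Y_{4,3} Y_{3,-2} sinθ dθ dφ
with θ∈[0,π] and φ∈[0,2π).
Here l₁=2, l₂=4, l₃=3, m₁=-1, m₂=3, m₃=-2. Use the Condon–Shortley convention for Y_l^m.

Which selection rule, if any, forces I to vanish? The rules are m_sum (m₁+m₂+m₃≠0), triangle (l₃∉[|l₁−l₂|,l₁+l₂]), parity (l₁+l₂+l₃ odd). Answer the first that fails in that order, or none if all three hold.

azimuthal sum: -1 + 3 − 2 = 0  ✓
2 ≤ 3 ≤ 6 (triangle on l)  ✓
L = 2 + 4 + 3 = 9 (odd)  ✗

parity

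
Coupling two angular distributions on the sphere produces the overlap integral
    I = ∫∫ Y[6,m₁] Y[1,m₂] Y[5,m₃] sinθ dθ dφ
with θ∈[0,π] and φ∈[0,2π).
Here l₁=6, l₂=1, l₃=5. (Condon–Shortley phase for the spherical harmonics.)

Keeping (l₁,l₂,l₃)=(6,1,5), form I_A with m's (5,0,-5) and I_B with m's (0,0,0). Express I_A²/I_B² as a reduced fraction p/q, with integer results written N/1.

l's match ⇒ only the (l;m) 3-j factors differ between A and B.
A: triangle coeff Δ(6,1,5) = 1/858; Σ_t [1,1]: t=1:−1/3628800 = -1/3628800; (3j)²=1/78 [(6 1 5; 5 0 -5)], sign=-1
B: triangle coeff Δ(6,1,5) = 1/858; Σ_t [1,1]: t=1:−1/14400 = -1/14400; (3j)²=6/143 [(6 1 5; 0 0 0)], sign=+1
I_A²/I_B² = (1/78)/(6/143) = 11/36

11/36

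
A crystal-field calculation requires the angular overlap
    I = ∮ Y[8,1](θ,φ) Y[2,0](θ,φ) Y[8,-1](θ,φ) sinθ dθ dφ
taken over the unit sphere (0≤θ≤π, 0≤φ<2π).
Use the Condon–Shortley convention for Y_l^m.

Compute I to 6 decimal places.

-0.152716

Rules hold: Σm=0, L=18 even, 6≤8≤10.
N = 17·5·17 = 1445
Δ = 2!·14!·2!/19! = 1/348840
Racah Σ t=0..2: t=0:+1/116121600 t=1:−1/25401600 t=2:+1/116121600 = -1/45158400
⇒ 3j(8 2 8; 0 0 0)² = 24/1615, sgn -1
Racah Σ t=0..2: t=0:+1/101606400 t=1:−1/29030400 t=2:+1/174182400 = -23/1219276800
⇒ 3j(8 2 8; 1 0 -1)² = 529/38760, sgn +1
4πI² = N·(3j₀)²·(3jₘ)² = 529/1805
I = -1·√(0.293075/4π) = -0.15271592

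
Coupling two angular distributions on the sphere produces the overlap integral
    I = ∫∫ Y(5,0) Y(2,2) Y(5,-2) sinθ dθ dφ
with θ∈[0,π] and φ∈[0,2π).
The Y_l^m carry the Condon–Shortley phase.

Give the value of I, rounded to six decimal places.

-0.191372

Rules hold: Σm=0, L=12 even, 3≤5≤7.
N = 11·5·11 = 605
Δ = 2!·8!·2!/13! = 1/38610
Racah Σ t=0..2: t=0:+1/2880 t=1:−1/576 t=2:+1/2880 = -1/960
⇒ 3j(5 2 5; 0 0 0)² = 10/429, sgn +1
Racah Σ t=2..2: t=2:+1/2880 = 1/2880
⇒ 3j(5 2 5; 0 2 -2)² = 14/429, sgn -1
4πI² = N·(3j₀)²·(3jₘ)² = 700/1521
I = -1·√(0.460224/4π) = -0.19137248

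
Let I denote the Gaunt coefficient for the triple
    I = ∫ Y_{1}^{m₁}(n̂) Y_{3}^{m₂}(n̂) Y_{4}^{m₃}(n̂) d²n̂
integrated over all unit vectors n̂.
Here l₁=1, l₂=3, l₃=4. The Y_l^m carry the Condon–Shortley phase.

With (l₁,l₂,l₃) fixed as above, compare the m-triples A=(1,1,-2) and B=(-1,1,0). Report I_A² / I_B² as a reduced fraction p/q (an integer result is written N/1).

l's match ⇒ only the (l;m) 3-j factors differ between A and B.
A: triangle coeff Δ(1,3,4) = 1/252; Σ_t [0,0]: t=0:+1/96 = 1/96; (3j)²=5/84 [(1 3 4; 1 1 -2)], sign=+1
B: triangle coeff Δ(1,3,4) = 1/252; Σ_t [0,0]: t=0:+1/96 = 1/96; (3j)²=1/42 [(1 3 4; -1 1 0)], sign=+1
I_A²/I_B² = (5/84)/(1/42) = 5/2

5/2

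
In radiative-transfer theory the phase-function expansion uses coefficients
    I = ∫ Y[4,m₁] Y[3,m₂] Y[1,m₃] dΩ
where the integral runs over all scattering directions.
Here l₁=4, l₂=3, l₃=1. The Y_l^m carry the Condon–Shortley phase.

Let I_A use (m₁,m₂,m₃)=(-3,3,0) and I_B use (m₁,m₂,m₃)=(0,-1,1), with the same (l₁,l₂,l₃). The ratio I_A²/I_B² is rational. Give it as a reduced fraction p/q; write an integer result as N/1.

7/6

Shared (l₁,l₂,l₃)=(4,3,1): N and (l;000)² cancel in I_A²/I_B².
A: Δ = 6!·2!·0!/9! = 1/252; Racah Σ t=6..6: t=6:+1/720 = 1/720; ⇒ 3j(4 3 1; -3 3 0)² = 1/36, sgn -1
B: Δ = 6!·2!·0!/9! = 1/252; Racah Σ t=2..2: t=2:+1/96 = 1/96; ⇒ 3j(4 3 1; 0 -1 1)² = 1/42, sgn +1
I_A²/I_B² = (1/36)/(1/42) = 7/6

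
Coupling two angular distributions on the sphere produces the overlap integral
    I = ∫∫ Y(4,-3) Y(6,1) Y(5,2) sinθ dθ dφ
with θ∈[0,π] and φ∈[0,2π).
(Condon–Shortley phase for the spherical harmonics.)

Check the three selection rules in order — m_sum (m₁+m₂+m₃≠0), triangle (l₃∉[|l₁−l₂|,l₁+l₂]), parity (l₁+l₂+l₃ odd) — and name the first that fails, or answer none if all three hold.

m₁+m₂+m₃ = -3 + 1 + 2 = 0  ✓
triangle: |4−6|=2 ≤ l₃=5 ≤ 4+6=10  ✓
parity: l₁+l₂+l₃ = 15 is odd  ✗

parity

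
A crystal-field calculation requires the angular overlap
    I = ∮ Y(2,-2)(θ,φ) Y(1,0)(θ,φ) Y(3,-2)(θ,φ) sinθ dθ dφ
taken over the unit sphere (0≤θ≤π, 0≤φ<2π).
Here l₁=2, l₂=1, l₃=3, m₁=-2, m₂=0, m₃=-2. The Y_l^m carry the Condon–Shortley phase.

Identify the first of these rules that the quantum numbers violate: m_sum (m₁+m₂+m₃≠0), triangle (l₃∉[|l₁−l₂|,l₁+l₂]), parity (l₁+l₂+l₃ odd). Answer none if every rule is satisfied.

m₁+m₂+m₃ = -2 + 0 − 2 = -4  ✗
triangle: |2−1|=1 ≤ l₃=3 ≤ 2+1=3
parity: l₁+l₂+l₃ = 6 is even

m_sum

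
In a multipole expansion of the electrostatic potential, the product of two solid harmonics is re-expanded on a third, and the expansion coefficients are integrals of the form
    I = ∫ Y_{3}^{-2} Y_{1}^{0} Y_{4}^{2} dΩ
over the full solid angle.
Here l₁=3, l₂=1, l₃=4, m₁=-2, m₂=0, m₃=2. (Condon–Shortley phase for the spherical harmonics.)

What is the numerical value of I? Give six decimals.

Checks pass: Σm=0; 8 even; l₃=4∈[2,4].
(2·3+1)(2·1+1)(2·4+1) = 189
Δ: 0! 6! 2! / 9! → 1/252
sum: t=0:+1/36 = 1/36
3j²(3 1 4; 0 0 0) = Δ·Π!·Σ² = 4/63  (sign +1)
sum: t=0:+1/120 = 1/120
3j²(3 1 4; -2 0 2) = Δ·Π!·Σ² = 1/21  (sign +1)
combine: 4πI² = 189·4/63·1/21 = 4/7
take √, sign +1: I = 0.21324362

0.213244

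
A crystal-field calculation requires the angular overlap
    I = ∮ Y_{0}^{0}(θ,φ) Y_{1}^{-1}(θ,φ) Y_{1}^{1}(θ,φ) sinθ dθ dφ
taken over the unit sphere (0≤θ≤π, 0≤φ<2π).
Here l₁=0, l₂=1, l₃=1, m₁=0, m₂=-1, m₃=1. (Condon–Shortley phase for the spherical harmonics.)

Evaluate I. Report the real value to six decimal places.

Checks pass: Σm=0; 2 even; l₃=1∈[1,1].
(2·0+1)(2·1+1)(2·1+1) = 9
Δ: 0! 0! 2! / 3! → 1/3
sum: t=0:+1/1 = 1/1
3j²(0 1 1; 0 0 0) = Δ·Π!·Σ² = 1/3  (sign -1)
sum: t=0:+1/2 = 1/2
3j²(0 1 1; 0 -1 1) = Δ·Π!·Σ² = 1/3  (sign +1)
combine: 4πI² = 9·1/3·1/3 = 1/1
take √, sign -1: I = -0.28209479

-0.282095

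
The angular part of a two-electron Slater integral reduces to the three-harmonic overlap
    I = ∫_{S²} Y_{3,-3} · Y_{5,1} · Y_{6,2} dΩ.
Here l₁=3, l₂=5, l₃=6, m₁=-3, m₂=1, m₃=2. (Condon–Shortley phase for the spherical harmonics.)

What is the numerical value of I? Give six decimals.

-0.174062

m-sum 0 ✓  L=14 even ✓  2≤6≤8 ✓
Π(2lᵢ+1) = 7×11×13 = 1001
triangle coeff Δ(3,5,6) = 1/675675
Σ_t [0,2]: t=0:+1/8640 t=1:−1/2304 t=2:+1/8640 = -7/34560
(3j)²=7/429 [(3 5 6; 0 0 0)], sign=-1
Σ_t [2,2]: t=2:+1/27648 = 1/27648
(3j)²=10/429 [(3 5 6; -3 1 2)], sign=+1
⇒ 4πI² = 490/1287
I = (-1)√(490/1287/(4π)) = -0.17406195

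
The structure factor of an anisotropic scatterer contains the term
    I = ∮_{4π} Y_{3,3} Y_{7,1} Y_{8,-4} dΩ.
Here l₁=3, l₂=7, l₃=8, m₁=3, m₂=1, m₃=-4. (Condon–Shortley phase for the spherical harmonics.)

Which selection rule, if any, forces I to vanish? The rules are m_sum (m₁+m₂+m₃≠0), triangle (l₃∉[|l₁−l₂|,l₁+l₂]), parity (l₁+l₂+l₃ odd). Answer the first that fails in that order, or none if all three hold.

none

Σmᵢ = 0  ✓
l₃∈[|l₁−l₂|,l₁+l₂]=[4,10], have l₃=8  ✓
Σlᵢ = 18 ⇒ even  ✓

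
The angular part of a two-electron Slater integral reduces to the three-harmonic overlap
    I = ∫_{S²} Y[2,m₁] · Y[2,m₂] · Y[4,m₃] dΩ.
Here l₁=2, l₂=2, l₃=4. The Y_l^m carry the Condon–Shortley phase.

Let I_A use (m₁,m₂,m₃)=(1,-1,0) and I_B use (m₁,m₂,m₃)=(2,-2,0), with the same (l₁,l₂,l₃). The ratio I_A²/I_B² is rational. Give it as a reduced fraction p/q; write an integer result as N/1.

l's match ⇒ only the (l;m) 3-j factors differ between A and B.
A: triangle coeff Δ(2,2,4) = 1/630; Σ_t [0,0]: t=0:+1/36 = 1/36; (3j)²=8/315 [(2 2 4; 1 -1 0)], sign=+1
B: triangle coeff Δ(2,2,4) = 1/630; Σ_t [0,0]: t=0:+1/576 = 1/576; (3j)²=1/630 [(2 2 4; 2 -2 0)], sign=+1
I_A²/I_B² = (8/315)/(1/630) = 16/1

16/1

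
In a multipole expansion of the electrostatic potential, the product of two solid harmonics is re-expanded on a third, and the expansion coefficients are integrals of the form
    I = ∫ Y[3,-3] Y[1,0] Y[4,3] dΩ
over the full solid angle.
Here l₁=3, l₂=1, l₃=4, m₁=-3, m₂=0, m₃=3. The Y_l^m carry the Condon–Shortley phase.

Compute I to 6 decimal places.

m-sum 0 ✓  L=8 even ✓  2≤4≤4 ✓
Π(2lᵢ+1) = 7×3×9 = 189
triangle coeff Δ(3,1,4) = 1/252
Σ_t [0,0]: t=0:+1/36 = 1/36
(3j)²=4/63 [(3 1 4; 0 0 0)], sign=+1
Σ_t [0,0]: t=0:+1/720 = 1/720
(3j)²=1/36 [(3 1 4; -3 0 3)], sign=-1
⇒ 4πI² = 1/3
I = (-1)√(1/3/(4π)) = -0.16286750

-0.162868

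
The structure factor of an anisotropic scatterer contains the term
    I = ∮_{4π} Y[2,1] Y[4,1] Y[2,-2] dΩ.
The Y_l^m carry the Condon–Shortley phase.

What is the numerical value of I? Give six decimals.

Checks pass: Σm=0; 8 even; l₃=2∈[2,6].
(2·2+1)(2·4+1)(2·2+1) = 225
Δ: 4! 0! 4! / 9! → 1/630
sum: t=2:+1/16 = 1/16
3j²(2 4 2; 0 0 0) = Δ·Π!·Σ² = 2/35  (sign +1)
sum: t=1:−1/144 = -1/144
3j²(2 4 2; 1 1 -2) = Δ·Π!·Σ² = 1/126  (sign -1)
combine: 4πI² = 225·2/35·1/126 = 5/49
take √, sign -1: I = -0.09011188

-0.090112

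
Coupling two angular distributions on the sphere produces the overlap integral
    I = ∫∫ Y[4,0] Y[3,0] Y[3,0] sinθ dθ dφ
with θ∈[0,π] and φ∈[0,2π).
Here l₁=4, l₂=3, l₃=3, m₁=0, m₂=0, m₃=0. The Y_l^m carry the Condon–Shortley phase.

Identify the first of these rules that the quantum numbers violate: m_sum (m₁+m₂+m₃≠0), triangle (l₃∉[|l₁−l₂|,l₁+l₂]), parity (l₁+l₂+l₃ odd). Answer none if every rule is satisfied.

azimuthal sum: 0 + 0 + 0 = 0  ✓
1 ≤ 3 ≤ 7 (triangle on l)  ✓
L = 4 + 3 + 3 = 10 (even)  ✓

none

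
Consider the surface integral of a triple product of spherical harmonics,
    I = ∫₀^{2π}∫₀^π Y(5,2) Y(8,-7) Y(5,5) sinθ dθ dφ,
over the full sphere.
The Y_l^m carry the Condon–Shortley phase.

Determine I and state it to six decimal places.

m-sum 0 ✓  L=18 even ✓  3≤5≤13 ✓
Π(2lᵢ+1) = 11×17×11 = 2057
triangle coeff Δ(5,8,5) = 1/37413090
Σ_t [3,5]: t=3:−1/1036800 t=4:+1/331776 t=5:−1/1036800 = 1/921600
(3j)²=490/46189 [(5 8 5; 0 0 0)], sign=-1
Σ_t [1,1]: t=1:−1/406425600 = -1/406425600
(3j)²=15/646 [(5 8 5; 2 -7 5)], sign=-1
⇒ 4πI² = 40425/79781
I = (+1)√(40425/79781/(4π)) = 0.20080307

0.200803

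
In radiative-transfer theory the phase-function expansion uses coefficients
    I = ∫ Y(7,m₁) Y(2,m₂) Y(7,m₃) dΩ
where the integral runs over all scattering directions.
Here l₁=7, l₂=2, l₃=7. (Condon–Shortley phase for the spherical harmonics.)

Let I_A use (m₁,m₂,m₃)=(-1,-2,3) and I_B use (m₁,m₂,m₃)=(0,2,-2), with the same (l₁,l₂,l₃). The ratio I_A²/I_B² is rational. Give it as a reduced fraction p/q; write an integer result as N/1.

Same 7,2,7: normalisation and zero-m 3j drop out of the ratio.
A: Δ: 2! 12! 2! / 17! → 1/185640; sum: t=0:+1/3870720 = 1/3870720; 3j²(7 2 7; -1 -2 3) = Δ·Π!·Σ² = 135/6188  (sign +1)
B: Δ: 2! 12! 2! / 17! → 1/185640; sum: t=2:+1/2419200 = 1/2419200; 3j²(7 2 7; 0 2 -2) = Δ·Π!·Σ² = 27/1105  (sign -1)
I_A²/I_B² = (135/6188)/(27/1105) = 25/28

25/28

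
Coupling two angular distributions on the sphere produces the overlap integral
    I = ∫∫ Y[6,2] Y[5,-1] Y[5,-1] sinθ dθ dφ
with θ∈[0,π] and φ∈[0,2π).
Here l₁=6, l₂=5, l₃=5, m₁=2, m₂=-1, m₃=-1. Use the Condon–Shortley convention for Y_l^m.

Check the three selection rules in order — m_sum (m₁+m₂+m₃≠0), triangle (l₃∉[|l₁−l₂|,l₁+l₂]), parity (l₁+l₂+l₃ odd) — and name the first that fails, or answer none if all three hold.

none

Σmᵢ = 0  ✓
l₃∈[|l₁−l₂|,l₁+l₂]=[1,11], have l₃=5  ✓
Σlᵢ = 16 ⇒ even  ✓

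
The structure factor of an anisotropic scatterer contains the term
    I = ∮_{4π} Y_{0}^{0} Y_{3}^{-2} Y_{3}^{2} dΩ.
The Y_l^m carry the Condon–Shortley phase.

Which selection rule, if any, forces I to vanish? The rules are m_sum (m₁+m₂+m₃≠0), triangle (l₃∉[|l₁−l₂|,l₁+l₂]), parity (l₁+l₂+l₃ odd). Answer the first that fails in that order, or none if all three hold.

none

azimuthal sum: 0 − 2 + 2 = 0  ✓
3 ≤ 3 ≤ 3 (triangle on l)  ✓
L = 0 + 3 + 3 = 6 (even)  ✓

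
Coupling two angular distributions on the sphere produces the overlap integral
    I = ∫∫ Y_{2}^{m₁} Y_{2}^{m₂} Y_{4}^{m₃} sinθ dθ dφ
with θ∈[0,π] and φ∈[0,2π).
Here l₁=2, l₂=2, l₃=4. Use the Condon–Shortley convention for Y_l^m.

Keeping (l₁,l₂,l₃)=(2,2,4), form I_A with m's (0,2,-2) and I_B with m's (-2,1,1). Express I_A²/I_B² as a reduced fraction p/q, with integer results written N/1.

l's match ⇒ only the (l;m) 3-j factors differ between A and B.
A: triangle coeff Δ(2,2,4) = 1/630; Σ_t [0,0]: t=0:+1/96 = 1/96; (3j)²=1/42 [(2 2 4; 0 2 -2)], sign=+1
B: triangle coeff Δ(2,2,4) = 1/630; Σ_t [0,0]: t=0:+1/144 = 1/144; (3j)²=1/126 [(2 2 4; -2 1 1)], sign=-1
I_A²/I_B² = (1/42)/(1/126) = 3/1

3/1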